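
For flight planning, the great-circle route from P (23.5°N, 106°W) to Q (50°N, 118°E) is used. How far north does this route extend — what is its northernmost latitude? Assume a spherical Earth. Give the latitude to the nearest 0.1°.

The great circle lies in the plane with unit normal n̂ = (p₁ × p₂)/|p₁ × p₂|.
Here n̂_z ≈ -0.412; the vertex latitude is φ_max = arccos|n̂_z| ≈ 65.6°.
Check via Clairaut: cos φ_max = |cos φ₁| · sin C = cos(23.5°)·sin(26.7°) ≈ 0.412, again giving ≈ 65.6°.

≈ 65.6°N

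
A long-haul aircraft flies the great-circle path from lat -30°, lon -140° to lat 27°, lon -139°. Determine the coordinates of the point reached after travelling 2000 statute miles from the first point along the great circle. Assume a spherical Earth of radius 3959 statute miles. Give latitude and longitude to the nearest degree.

≈ lat -1°, lon -139°

Convert each endpoint to a unit vector on the sphere (x = cos φ cos λ, y = cos φ sin λ, z = sin φ).
The central angle between the endpoints is δ = arccos(p₁·p₂) ≈ 0.995 rad (57.0°). The total great-circle distance is δ·R ≈ 0.995 × 3959 ≈ 3939 mi, so the target fraction is f = 2000/3939 ≈ 0.508.
Interpolate at f ≈ 0.508 with slerp weights a = sin((1−f)δ)/sin δ ≈ 0.561, b = sin(fδ)/sin δ ≈ 0.577.
p = a·p₁ + b·p₂ ≈ (-0.760, -0.650, -0.018); φ = arcsin(p_z) ≈ -1.06°, λ = atan2(p_y, p_x) ≈ -139.49°.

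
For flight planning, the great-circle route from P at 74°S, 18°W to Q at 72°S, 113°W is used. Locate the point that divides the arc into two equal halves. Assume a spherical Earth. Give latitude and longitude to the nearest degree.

≈ 78°S, 69°W

Convert each endpoint to a unit vector on the sphere (x = cos φ cos λ, y = cos φ sin λ, z = sin φ).
The central angle between the endpoints is δ = arccos(p₁·p₂) ≈ 0.435 rad (24.9°).
Interpolate at f = 1/2 with slerp weights a = sin((1−f)δ)/sin δ ≈ 0.512, b = sin(fδ)/sin δ ≈ 0.512.
p = a·p₁ + b·p₂ ≈ (0.072, -0.189, -0.979); φ = arcsin(p_z) ≈ -78.31°, λ = atan2(p_y, p_x) ≈ -69.07°.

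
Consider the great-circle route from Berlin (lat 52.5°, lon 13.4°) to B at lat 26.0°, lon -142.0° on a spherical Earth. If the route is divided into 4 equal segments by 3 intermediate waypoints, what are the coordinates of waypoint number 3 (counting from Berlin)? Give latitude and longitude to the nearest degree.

≈ lat 50°, lon -133°

Convert each endpoint to a unit vector on the sphere (x = cos φ cos λ, y = cos φ sin λ, z = sin φ).
The central angle between the endpoints is δ = arccos(p₁·p₂) ≈ 1.721 rad (98.6°).
Interpolate at f = 3/4 with slerp weights a = sin((1−f)δ)/sin δ ≈ 0.422, b = sin(fδ)/sin δ ≈ 0.972.
p = a·p₁ + b·p₂ ≈ (-0.439, -0.478, 0.761); φ = arcsin(p_z) ≈ 49.53°, λ = atan2(p_y, p_x) ≈ -132.52°.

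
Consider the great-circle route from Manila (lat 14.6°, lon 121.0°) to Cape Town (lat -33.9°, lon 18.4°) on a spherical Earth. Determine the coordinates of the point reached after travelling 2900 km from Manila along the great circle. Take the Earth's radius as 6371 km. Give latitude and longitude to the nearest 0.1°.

Convert each endpoint to a unit vector on the sphere (x = cos φ cos λ, y = cos φ sin λ, z = sin φ).
The central angle between the endpoints is δ = arccos(p₁·p₂) ≈ 1.892 rad (108.4°). The total great-circle distance is δ·R ≈ 1.892 × 6371 ≈ 12055 km, so the target fraction is f = 2900/12055 ≈ 0.241.
Interpolate at f ≈ 0.241 with slerp weights a = sin((1−f)δ)/sin δ ≈ 1.045, b = sin(fδ)/sin δ ≈ 0.463.
p = a·p₁ + b·p₂ ≈ (-0.156, 0.988, 0.005); φ = arcsin(p_z) ≈ 0.28°, λ = atan2(p_y, p_x) ≈ 98.96°.

≈ lat 0.3°, lon 99.0°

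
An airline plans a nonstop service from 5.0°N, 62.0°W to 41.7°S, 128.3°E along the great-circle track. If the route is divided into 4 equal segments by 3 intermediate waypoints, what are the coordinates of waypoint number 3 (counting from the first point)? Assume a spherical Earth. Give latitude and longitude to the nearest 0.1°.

Convert each endpoint to a unit vector on the sphere (x = cos φ cos λ, y = cos φ sin λ, z = sin φ).
The central angle between the endpoints is δ = arccos(p₁·p₂) ≈ 2.481 rad (142.2°).
Interpolate at f = 3/4 with slerp weights a = sin((1−f)δ)/sin δ ≈ 0.948, b = sin(fδ)/sin δ ≈ 1.562.
p = a·p₁ + b·p₂ ≈ (-0.280, 0.082, -0.957); φ = arcsin(p_z) ≈ -73.06°, λ = atan2(p_y, p_x) ≈ 163.70°.

≈ 73.1°S, 163.7°E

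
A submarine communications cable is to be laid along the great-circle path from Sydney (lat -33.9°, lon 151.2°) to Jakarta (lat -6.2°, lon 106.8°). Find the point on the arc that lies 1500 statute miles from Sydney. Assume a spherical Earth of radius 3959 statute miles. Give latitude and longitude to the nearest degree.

≈ lat -23°, lon 130°

The haversine formula gives a central angle δ ≈ 0.863 rad (49.5°) between the endpoints. The total great-circle distance is δ·R ≈ 0.863 × 3959 ≈ 3419 mi, so the target fraction is f = 1500/3419 ≈ 0.439.
Interpolate at f ≈ 0.439 with slerp weights a = sin((1−f)δ)/sin δ ≈ 0.613, b = sin(fδ)/sin δ ≈ 0.487.
p = a·p₁ + b·p₂ ≈ (-0.586, 0.708, -0.394); φ = arcsin(p_z) ≈ -23.23°, λ = atan2(p_y, p_x) ≈ 129.59°.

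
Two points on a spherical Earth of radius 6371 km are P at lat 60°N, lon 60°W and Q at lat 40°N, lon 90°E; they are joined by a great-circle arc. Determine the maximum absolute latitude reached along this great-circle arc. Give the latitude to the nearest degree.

≈ 79°N

The great circle lies in the plane with unit normal n̂ = (p₁ × p₂)/|p₁ × p₂|.
Here n̂_z ≈ +0.197; the vertex latitude is φ_max = arccos|n̂_z| ≈ 78.7°.
Check via Clairaut: cos φ_max = |cos φ₁| · sin C = cos(60.0°)·sin(23.1°) ≈ 0.197, again giving ≈ 78.7°.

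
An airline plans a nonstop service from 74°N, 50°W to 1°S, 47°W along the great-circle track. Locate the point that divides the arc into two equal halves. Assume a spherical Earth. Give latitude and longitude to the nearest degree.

Write both endpoints as unit vectors p₁, p₂ with components (cos φ cos λ, cos φ sin λ, sin φ).
The central angle between the endpoints is δ = arccos(p₁·p₂) ≈ 1.309 rad (75.0°).
Interpolate at f = 1/2 with slerp weights a = sin((1−f)δ)/sin δ ≈ 0.630, b = sin(fδ)/sin δ ≈ 0.630.
p = a·p₁ + b·p₂ ≈ (0.541, -0.594, 0.595); φ = arcsin(p_z) ≈ 36.51°, λ = atan2(p_y, p_x) ≈ -47.65°.

≈ 37°N, 48°W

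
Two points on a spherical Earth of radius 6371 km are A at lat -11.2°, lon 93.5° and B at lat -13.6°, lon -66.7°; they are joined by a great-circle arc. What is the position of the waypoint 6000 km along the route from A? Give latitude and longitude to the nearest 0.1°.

≈ lat -47.0°, lon 45.4°

From cos δ = sin φ₁ sin φ₂ + cos φ₁ cos φ₂ cos Δλ, the central angle is δ ≈ 2.589 rad (148.4°). The total great-circle distance is δ·R ≈ 2.589 × 6371 ≈ 16497 km, so the target fraction is f = 6000/16497 ≈ 0.364.
Interpolate at f ≈ 0.364 with slerp weights a = sin((1−f)δ)/sin δ ≈ 1.901, b = sin(fδ)/sin δ ≈ 1.542.
p = a·p₁ + b·p₂ ≈ (0.479, 0.485, -0.732); φ = arcsin(p_z) ≈ -47.03°, λ = atan2(p_y, p_x) ≈ 45.37°.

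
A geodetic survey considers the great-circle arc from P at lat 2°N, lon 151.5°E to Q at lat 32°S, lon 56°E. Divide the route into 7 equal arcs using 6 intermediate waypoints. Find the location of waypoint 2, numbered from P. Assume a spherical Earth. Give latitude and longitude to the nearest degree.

≈ lat 12°S, lon 128°E

The haversine formula gives a central angle δ ≈ 1.671 rad (95.7°) between the endpoints.
Interpolate at f = 2/7 with slerp weights a = sin((1−f)δ)/sin δ ≈ 0.934, b = sin(fδ)/sin δ ≈ 0.462.
p = a·p₁ + b·p₂ ≈ (-0.602, 0.770, -0.212); φ = arcsin(p_z) ≈ -12.24°, λ = atan2(p_y, p_x) ≈ 127.99°.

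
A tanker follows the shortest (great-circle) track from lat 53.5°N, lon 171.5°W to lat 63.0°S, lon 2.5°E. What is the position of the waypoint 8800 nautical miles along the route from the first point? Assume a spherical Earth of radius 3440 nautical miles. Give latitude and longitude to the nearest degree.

≈ lat 80°S, lon 56°W

Convert each endpoint to a unit vector on the sphere (x = cos φ cos λ, y = cos φ sin λ, z = sin φ).
The central angle between the endpoints is δ = arccos(p₁·p₂) ≈ 2.967 rad (170.0°). The total great-circle distance is δ·R ≈ 2.967 × 3440 ≈ 10207 nmi, so the target fraction is f = 8800/10207 ≈ 0.862.
Interpolate at f ≈ 0.862 with slerp weights a = sin((1−f)δ)/sin δ ≈ 2.290, b = sin(fδ)/sin δ ≈ 3.172.
p = a·p₁ + b·p₂ ≈ (0.092, -0.138, -0.986); φ = arcsin(p_z) ≈ -80.43°, λ = atan2(p_y, p_x) ≈ -56.43°.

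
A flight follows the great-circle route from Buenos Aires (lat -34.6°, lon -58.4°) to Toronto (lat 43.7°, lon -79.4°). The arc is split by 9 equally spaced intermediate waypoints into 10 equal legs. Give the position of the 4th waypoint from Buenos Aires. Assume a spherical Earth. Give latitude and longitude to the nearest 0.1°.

≈ lat -3.2°, lon -66.5°

Write both endpoints as unit vectors p₁, p₂ with components (cos φ cos λ, cos φ sin λ, sin φ).
The central angle between the endpoints is δ = arccos(p₁·p₂) ≈ 1.407 rad (80.6°).
Interpolate at f = 4/10 with slerp weights a = sin((1−f)δ)/sin δ ≈ 0.758, b = sin(fδ)/sin δ ≈ 0.541.
p = a·p₁ + b·p₂ ≈ (0.399, -0.915, -0.057); φ = arcsin(p_z) ≈ -3.24°, λ = atan2(p_y, p_x) ≈ -66.47°.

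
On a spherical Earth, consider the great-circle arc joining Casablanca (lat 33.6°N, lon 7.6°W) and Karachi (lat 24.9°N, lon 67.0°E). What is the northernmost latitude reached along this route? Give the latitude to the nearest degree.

The great circle lies in the plane with unit normal n̂ = (p₁ × p₂)/|p₁ × p₂|.
Here n̂_z ≈ +0.808; the vertex latitude is φ_max = arccos|n̂_z| ≈ 36.1°.
Check via Clairaut: cos φ_max = |cos φ₁| · sin C = cos(33.6°)·sin(76.0°) ≈ 0.808, again giving ≈ 36.1°.

≈ 36°N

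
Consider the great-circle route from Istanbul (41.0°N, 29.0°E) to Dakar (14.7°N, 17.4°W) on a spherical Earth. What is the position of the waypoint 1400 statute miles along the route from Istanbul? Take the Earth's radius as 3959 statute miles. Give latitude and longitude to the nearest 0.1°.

≈ 31.9°N, 6.4°E

Convert each endpoint to a unit vector on the sphere (x = cos φ cos λ, y = cos φ sin λ, z = sin φ).
The central angle between the endpoints is δ = arccos(p₁·p₂) ≈ 0.837 rad (47.9°). The total great-circle distance is δ·R ≈ 0.837 × 3959 ≈ 3313 mi, so the target fraction is f = 1400/3313 ≈ 0.423.
Interpolate at f ≈ 0.423 with slerp weights a = sin((1−f)δ)/sin δ ≈ 0.626, b = sin(fδ)/sin δ ≈ 0.466.
p = a·p₁ + b·p₂ ≈ (0.844, 0.094, 0.529); φ = arcsin(p_z) ≈ 31.93°, λ = atan2(p_y, p_x) ≈ 6.36°.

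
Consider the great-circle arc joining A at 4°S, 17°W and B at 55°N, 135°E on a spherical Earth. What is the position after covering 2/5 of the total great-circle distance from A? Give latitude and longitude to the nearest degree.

Convert each endpoint to a unit vector on the sphere (x = cos φ cos λ, y = cos φ sin λ, z = sin φ).
The central angle between the endpoints is δ = arccos(p₁·p₂) ≈ 2.168 rad (124.2°).
Interpolate at f = 2/5 with slerp weights a = sin((1−f)δ)/sin δ ≈ 1.166, b = sin(fδ)/sin δ ≈ 0.922.
p = a·p₁ + b·p₂ ≈ (0.738, 0.034, 0.674); φ = arcsin(p_z) ≈ 42.38°, λ = atan2(p_y, p_x) ≈ 2.64°.

≈ 42°N, 3°E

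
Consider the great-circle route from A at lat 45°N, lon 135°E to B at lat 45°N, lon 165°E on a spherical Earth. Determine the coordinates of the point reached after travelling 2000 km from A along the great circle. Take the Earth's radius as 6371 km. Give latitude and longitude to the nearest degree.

The haversine formula gives a central angle δ ≈ 0.368 rad (21.1°) between the endpoints. The total great-circle distance is δ·R ≈ 0.368 × 6371 ≈ 2345 km, so the target fraction is f = 2000/2345 ≈ 0.853.
Interpolate at f ≈ 0.853 with slerp weights a = sin((1−f)δ)/sin δ ≈ 0.150, b = sin(fδ)/sin δ ≈ 0.858.
p = a·p₁ + b·p₂ ≈ (-0.661, 0.232, 0.713); φ = arcsin(p_z) ≈ 45.50°, λ = atan2(p_y, p_x) ≈ 160.65°.

≈ lat 45°N, lon 161°E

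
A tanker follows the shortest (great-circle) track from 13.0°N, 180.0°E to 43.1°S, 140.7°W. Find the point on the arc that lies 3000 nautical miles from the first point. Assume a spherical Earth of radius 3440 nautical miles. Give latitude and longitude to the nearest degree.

Write both endpoints as unit vectors p₁, p₂ with components (cos φ cos λ, cos φ sin λ, sin φ).
The central angle between the endpoints is δ = arccos(p₁·p₂) ≈ 1.163 rad (66.6°). The total great-circle distance is δ·R ≈ 1.163 × 3440 ≈ 4000 nmi, so the target fraction is f = 3000/4000 ≈ 0.750.
Interpolate at f ≈ 0.750 with slerp weights a = sin((1−f)δ)/sin δ ≈ 0.312, b = sin(fδ)/sin δ ≈ 0.834.
p = a·p₁ + b·p₂ ≈ (-0.776, -0.386, -0.500); φ = arcsin(p_z) ≈ -29.98°, λ = atan2(p_y, p_x) ≈ -153.55°.

≈ 30°S, 154°W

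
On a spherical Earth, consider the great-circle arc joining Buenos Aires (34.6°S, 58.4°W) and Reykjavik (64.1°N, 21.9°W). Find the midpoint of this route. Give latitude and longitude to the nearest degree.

≈ 15°N, 46°W

Write both endpoints as unit vectors p₁, p₂ with components (cos φ cos λ, cos φ sin λ, sin φ).
The central angle between the endpoints is δ = arccos(p₁·p₂) ≈ 1.794 rad (102.8°).
Interpolate at f = 1/2 with slerp weights a = sin((1−f)δ)/sin δ ≈ 0.802, b = sin(fδ)/sin δ ≈ 0.802.
p = a·p₁ + b·p₂ ≈ (0.671, -0.693, 0.266); φ = arcsin(p_z) ≈ 15.42°, λ = atan2(p_y, p_x) ≈ -45.92°.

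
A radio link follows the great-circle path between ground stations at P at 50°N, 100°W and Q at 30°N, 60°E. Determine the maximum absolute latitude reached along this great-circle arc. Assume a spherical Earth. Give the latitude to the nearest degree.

≈ 79°N

The great circle lies in the plane with unit normal n̂ = (p₁ × p₂)/|p₁ × p₂|.
Here n̂_z ≈ +0.192; the vertex latitude is φ_max = arccos|n̂_z| ≈ 78.9°.
Check via Clairaut: cos φ_max = |cos φ₁| · sin C = cos(50.0°)·sin(17.4°) ≈ 0.192, again giving ≈ 78.9°.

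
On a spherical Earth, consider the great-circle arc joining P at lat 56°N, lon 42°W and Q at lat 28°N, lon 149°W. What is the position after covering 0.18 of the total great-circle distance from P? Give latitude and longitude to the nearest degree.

≈ lat 61°N, lon 67°W

Write both endpoints as unit vectors p₁, p₂ with components (cos φ cos λ, cos φ sin λ, sin φ).
The central angle between the endpoints is δ = arccos(p₁·p₂) ≈ 1.323 rad (75.8°).
Interpolate at f = 0.18 with slerp weights a = sin((1−f)δ)/sin δ ≈ 0.912, b = sin(fδ)/sin δ ≈ 0.243.
p = a·p₁ + b·p₂ ≈ (0.195, -0.452, 0.870); φ = arcsin(p_z) ≈ 60.51°, λ = atan2(p_y, p_x) ≈ -66.68°.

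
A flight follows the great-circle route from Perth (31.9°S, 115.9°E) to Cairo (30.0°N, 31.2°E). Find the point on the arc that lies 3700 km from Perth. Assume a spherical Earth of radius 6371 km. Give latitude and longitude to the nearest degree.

≈ 13°S, 86°E

The haversine formula gives a central angle δ ≈ 1.768 rad (101.3°) between the endpoints. The total great-circle distance is δ·R ≈ 1.768 × 6371 ≈ 11266 km, so the target fraction is f = 3700/11266 ≈ 0.328.
Interpolate at f ≈ 0.328 with slerp weights a = sin((1−f)δ)/sin δ ≈ 0.946, b = sin(fδ)/sin δ ≈ 0.560.
p = a·p₁ + b·p₂ ≈ (0.064, 0.973, -0.220); φ = arcsin(p_z) ≈ -12.71°, λ = atan2(p_y, p_x) ≈ 86.25°.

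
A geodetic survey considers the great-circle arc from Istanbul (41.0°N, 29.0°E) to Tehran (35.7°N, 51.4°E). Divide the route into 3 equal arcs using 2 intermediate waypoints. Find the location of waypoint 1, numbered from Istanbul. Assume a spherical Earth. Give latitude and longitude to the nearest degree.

≈ (40°N, 37°E)

The haversine formula gives a central angle δ ≈ 0.319 rad (18.3°) between the endpoints.
Interpolate at f = 1/3 with slerp weights a = sin((1−f)δ)/sin δ ≈ 0.673, b = sin(fδ)/sin δ ≈ 0.338.
p = a·p₁ + b·p₂ ≈ (0.616, 0.461, 0.639); φ = arcsin(p_z) ≈ 39.72°, λ = atan2(p_y, p_x) ≈ 36.83°.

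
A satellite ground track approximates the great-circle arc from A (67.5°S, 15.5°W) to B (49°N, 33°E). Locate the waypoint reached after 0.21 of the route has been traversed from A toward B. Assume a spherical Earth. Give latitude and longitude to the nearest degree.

≈ (44°S, 5°E)

Write both endpoints as unit vectors p₁, p₂ with components (cos φ cos λ, cos φ sin λ, sin φ).
The central angle between the endpoints is δ = arccos(p₁·p₂) ≈ 2.130 rad (122.1°).
Interpolate at f = 0.21 with slerp weights a = sin((1−f)δ)/sin δ ≈ 1.173, b = sin(fδ)/sin δ ≈ 0.511.
p = a·p₁ + b·p₂ ≈ (0.713, 0.062, -0.698); φ = arcsin(p_z) ≈ -44.27°, λ = atan2(p_y, p_x) ≈ 5.01°.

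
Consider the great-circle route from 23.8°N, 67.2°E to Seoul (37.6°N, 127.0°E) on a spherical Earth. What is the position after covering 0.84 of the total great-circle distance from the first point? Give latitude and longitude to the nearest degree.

From cos δ = sin φ₁ sin φ₂ + cos φ₁ cos φ₂ cos Δλ, the central angle is δ ≈ 0.914 rad (52.3°).
Interpolate at f = 0.84 with slerp weights a = sin((1−f)δ)/sin δ ≈ 0.184, b = sin(fδ)/sin δ ≈ 0.877.
p = a·p₁ + b·p₂ ≈ (-0.353, 0.710, 0.609); φ = arcsin(p_z) ≈ 37.54°, λ = atan2(p_y, p_x) ≈ 116.43°.

≈ 38°N, 116°E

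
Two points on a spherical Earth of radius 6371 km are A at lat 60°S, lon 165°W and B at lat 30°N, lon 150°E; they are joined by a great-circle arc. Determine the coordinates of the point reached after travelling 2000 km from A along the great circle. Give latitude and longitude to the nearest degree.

Write both endpoints as unit vectors p₁, p₂ with components (cos φ cos λ, cos φ sin λ, sin φ).
The central angle between the endpoints is δ = arccos(p₁·p₂) ≈ 1.698 rad (97.3°). The total great-circle distance is δ·R ≈ 1.698 × 6371 ≈ 10818 km, so the target fraction is f = 2000/10818 ≈ 0.185.
Interpolate at f ≈ 0.185 with slerp weights a = sin((1−f)δ)/sin δ ≈ 0.991, b = sin(fδ)/sin δ ≈ 0.311.
p = a·p₁ + b·p₂ ≈ (-0.712, 0.007, -0.702); φ = arcsin(p_z) ≈ -44.61°, λ = atan2(p_y, p_x) ≈ 179.47°.

≈ lat 45°S, lon 179°E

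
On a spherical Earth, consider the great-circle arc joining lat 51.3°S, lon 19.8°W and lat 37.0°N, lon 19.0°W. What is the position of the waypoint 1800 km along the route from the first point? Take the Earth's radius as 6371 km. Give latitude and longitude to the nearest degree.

≈ lat 35°S, lon 20°W

The haversine formula gives a central angle δ ≈ 1.541 rad (88.3°) between the endpoints. The total great-circle distance is δ·R ≈ 1.541 × 6371 ≈ 9819 km, so the target fraction is f = 1800/9819 ≈ 0.183.
Interpolate at f ≈ 0.183 with slerp weights a = sin((1−f)δ)/sin δ ≈ 0.952, b = sin(fδ)/sin δ ≈ 0.279.
p = a·p₁ + b·p₂ ≈ (0.771, -0.274, -0.575); φ = arcsin(p_z) ≈ -35.11°, λ = atan2(p_y, p_x) ≈ -19.58°.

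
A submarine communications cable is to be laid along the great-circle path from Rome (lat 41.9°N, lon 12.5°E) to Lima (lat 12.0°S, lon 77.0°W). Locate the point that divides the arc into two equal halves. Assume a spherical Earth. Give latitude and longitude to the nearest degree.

≈ lat 20°N, lon 40°W

Write both endpoints as unit vectors p₁, p₂ with components (cos φ cos λ, cos φ sin λ, sin φ).
The central angle between the endpoints is δ = arccos(p₁·p₂) ≈ 1.704 rad (97.6°).
Interpolate at f = 1/2 with slerp weights a = sin((1−f)δ)/sin δ ≈ 0.759, b = sin(fδ)/sin δ ≈ 0.759.
p = a·p₁ + b·p₂ ≈ (0.719, -0.601, 0.349); φ = arcsin(p_z) ≈ 20.44°, λ = atan2(p_y, p_x) ≈ -39.91°.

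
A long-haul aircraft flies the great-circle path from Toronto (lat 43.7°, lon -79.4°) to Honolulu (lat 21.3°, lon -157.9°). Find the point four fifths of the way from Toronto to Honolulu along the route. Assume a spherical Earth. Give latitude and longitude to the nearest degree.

≈ lat 29°, lon -146°

Convert each endpoint to a unit vector on the sphere (x = cos φ cos λ, y = cos φ sin λ, z = sin φ).
The central angle between the endpoints is δ = arccos(p₁·p₂) ≈ 1.175 rad (67.3°).
Interpolate at f = 4/5 with slerp weights a = sin((1−f)δ)/sin δ ≈ 0.252, b = sin(fδ)/sin δ ≈ 0.875.
p = a·p₁ + b·p₂ ≈ (-0.722, -0.486, 0.492); φ = arcsin(p_z) ≈ 29.49°, λ = atan2(p_y, p_x) ≈ -146.05°.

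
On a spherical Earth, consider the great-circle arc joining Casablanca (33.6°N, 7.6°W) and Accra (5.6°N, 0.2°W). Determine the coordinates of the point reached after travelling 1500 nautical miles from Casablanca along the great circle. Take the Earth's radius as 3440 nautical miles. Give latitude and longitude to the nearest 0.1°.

From cos δ = sin φ₁ sin φ₂ + cos φ₁ cos φ₂ cos Δλ, the central angle is δ ≈ 0.503 rad (28.8°). The total great-circle distance is δ·R ≈ 0.503 × 3440 ≈ 1731 nmi, so the target fraction is f = 1500/1731 ≈ 0.867.
Interpolate at f ≈ 0.867 with slerp weights a = sin((1−f)δ)/sin δ ≈ 0.139, b = sin(fδ)/sin δ ≈ 0.876.
p = a·p₁ + b·p₂ ≈ (0.987, -0.018, 0.162); φ = arcsin(p_z) ≈ 9.35°, λ = atan2(p_y, p_x) ≈ -1.07°.

≈ 9.4°N, 1.1°W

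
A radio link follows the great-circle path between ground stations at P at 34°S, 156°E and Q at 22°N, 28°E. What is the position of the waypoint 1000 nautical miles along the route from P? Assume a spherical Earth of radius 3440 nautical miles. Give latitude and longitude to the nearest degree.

Write both endpoints as unit vectors p₁, p₂ with components (cos φ cos λ, cos φ sin λ, sin φ).
The central angle between the endpoints is δ = arccos(p₁·p₂) ≈ 2.322 rad (133.1°). The total great-circle distance is δ·R ≈ 2.322 × 3440 ≈ 7989 nmi, so the target fraction is f = 1000/7989 ≈ 0.125.
Interpolate at f ≈ 0.125 with slerp weights a = sin((1−f)δ)/sin δ ≈ 1.226, b = sin(fδ)/sin δ ≈ 0.392.
p = a·p₁ + b·p₂ ≈ (-0.607, 0.584, -0.539); φ = arcsin(p_z) ≈ -32.58°, λ = atan2(p_y, p_x) ≈ 136.11°.

≈ 33°S, 136°E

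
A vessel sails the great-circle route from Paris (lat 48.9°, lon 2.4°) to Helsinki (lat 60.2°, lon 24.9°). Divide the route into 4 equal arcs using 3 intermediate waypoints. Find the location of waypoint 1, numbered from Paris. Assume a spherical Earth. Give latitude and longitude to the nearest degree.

≈ lat 52°, lon 7°

Write both endpoints as unit vectors p₁, p₂ with components (cos φ cos λ, cos φ sin λ, sin φ).
The central angle between the endpoints is δ = arccos(p₁·p₂) ≈ 0.299 rad (17.1°).
Interpolate at f = 1/4 with slerp weights a = sin((1−f)δ)/sin δ ≈ 0.755, b = sin(fδ)/sin δ ≈ 0.254.
p = a·p₁ + b·p₂ ≈ (0.610, 0.074, 0.789); φ = arcsin(p_z) ≈ 52.08°, λ = atan2(p_y, p_x) ≈ 6.90°.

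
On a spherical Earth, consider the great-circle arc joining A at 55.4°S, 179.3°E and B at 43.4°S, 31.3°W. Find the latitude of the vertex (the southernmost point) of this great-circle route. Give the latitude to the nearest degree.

The great circle lies in the plane with unit normal n̂ = (p₁ × p₂)/|p₁ × p₂|.
Here n̂_z ≈ +0.215; the vertex latitude is φ_max = arccos|n̂_z| ≈ 77.6°.
Check via Clairaut: cos φ_max = |cos φ₁| · sin C = cos(55.4°)·sin(157.8°) ≈ 0.215, again giving ≈ 77.6°.

≈ 78°S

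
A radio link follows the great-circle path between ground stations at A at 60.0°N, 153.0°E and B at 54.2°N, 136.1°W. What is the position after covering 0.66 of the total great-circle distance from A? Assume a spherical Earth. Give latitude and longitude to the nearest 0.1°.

≈ 60.5°N, 156.4°W

Convert each endpoint to a unit vector on the sphere (x = cos φ cos λ, y = cos φ sin λ, z = sin φ).
The central angle between the endpoints is δ = arccos(p₁·p₂) ≈ 0.647 rad (37.1°).
Interpolate at f = 0.66 with slerp weights a = sin((1−f)δ)/sin δ ≈ 0.362, b = sin(fδ)/sin δ ≈ 0.687.
p = a·p₁ + b·p₂ ≈ (-0.451, -0.197, 0.871); φ = arcsin(p_z) ≈ 60.54°, λ = atan2(p_y, p_x) ≈ -156.45°.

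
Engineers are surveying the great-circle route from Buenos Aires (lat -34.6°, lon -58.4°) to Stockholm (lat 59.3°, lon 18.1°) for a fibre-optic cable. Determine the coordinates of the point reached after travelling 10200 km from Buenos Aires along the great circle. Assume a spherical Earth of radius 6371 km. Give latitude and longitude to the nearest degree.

Convert each endpoint to a unit vector on the sphere (x = cos φ cos λ, y = cos φ sin λ, z = sin φ).
The central angle between the endpoints is δ = arccos(p₁·p₂) ≈ 1.972 rad (113.0°). The total great-circle distance is δ·R ≈ 1.972 × 6371 ≈ 12561 km, so the target fraction is f = 10200/12561 ≈ 0.812.
Interpolate at f ≈ 0.812 with slerp weights a = sin((1−f)δ)/sin δ ≈ 0.393, b = sin(fδ)/sin δ ≈ 1.086.
p = a·p₁ + b·p₂ ≈ (0.696, -0.104, 0.710); φ = arcsin(p_z) ≈ 45.24°, λ = atan2(p_y, p_x) ≈ -8.46°.

≈ lat 45°, lon -8°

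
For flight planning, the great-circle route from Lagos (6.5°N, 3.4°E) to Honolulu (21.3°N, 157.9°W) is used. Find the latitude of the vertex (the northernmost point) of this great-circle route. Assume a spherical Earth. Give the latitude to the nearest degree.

≈ 57°N

The great circle lies in the plane with unit normal n̂ = (p₁ × p₂)/|p₁ × p₂|.
Here n̂_z ≈ -0.540; the vertex latitude is φ_max = arccos|n̂_z| ≈ 57.3°.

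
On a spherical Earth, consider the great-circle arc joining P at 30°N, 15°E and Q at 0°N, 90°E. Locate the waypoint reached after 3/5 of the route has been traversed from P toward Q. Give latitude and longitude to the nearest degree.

≈ 15°N, 63°E

Write both endpoints as unit vectors p₁, p₂ with components (cos φ cos λ, cos φ sin λ, sin φ).
The central angle between the endpoints is δ = arccos(p₁·p₂) ≈ 1.345 rad (77.0°).
Interpolate at f = 3/5 with slerp weights a = sin((1−f)δ)/sin δ ≈ 0.526, b = sin(fδ)/sin δ ≈ 0.741.
p = a·p₁ + b·p₂ ≈ (0.440, 0.859, 0.263); φ = arcsin(p_z) ≈ 15.24°, λ = atan2(p_y, p_x) ≈ 62.88°.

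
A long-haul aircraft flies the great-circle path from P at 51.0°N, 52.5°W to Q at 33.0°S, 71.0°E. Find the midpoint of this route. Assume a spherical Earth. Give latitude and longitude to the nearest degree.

Write both endpoints as unit vectors p₁, p₂ with components (cos φ cos λ, cos φ sin λ, sin φ).
The central angle between the endpoints is δ = arccos(p₁·p₂) ≈ 2.367 rad (135.6°).
Interpolate at f = 1/2 with slerp weights a = sin((1−f)δ)/sin δ ≈ 1.324, b = sin(fδ)/sin δ ≈ 1.324.
p = a·p₁ + b·p₂ ≈ (0.868, 0.389, 0.308); φ = arcsin(p_z) ≈ 17.92°, λ = atan2(p_y, p_x) ≈ 24.11°.

≈ 18°N, 24°E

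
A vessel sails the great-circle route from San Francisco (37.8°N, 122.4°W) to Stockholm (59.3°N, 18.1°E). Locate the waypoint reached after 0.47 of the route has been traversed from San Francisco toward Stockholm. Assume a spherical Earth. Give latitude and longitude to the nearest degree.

Write both endpoints as unit vectors p₁, p₂ with components (cos φ cos λ, cos φ sin λ, sin φ).
The central angle between the endpoints is δ = arccos(p₁·p₂) ≈ 1.353 rad (77.5°).
Interpolate at f = 0.47 with slerp weights a = sin((1−f)δ)/sin δ ≈ 0.673, b = sin(fδ)/sin δ ≈ 0.608.
p = a·p₁ + b·p₂ ≈ (0.010, -0.353, 0.936); φ = arcsin(p_z) ≈ 69.34°, λ = atan2(p_y, p_x) ≈ -88.34°.

≈ 69°N, 88°W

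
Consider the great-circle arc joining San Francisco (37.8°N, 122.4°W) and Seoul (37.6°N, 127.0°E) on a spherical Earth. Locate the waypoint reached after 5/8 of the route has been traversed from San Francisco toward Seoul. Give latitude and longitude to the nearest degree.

The haversine formula gives a central angle δ ≈ 1.416 rad (81.2°) between the endpoints.
Interpolate at f = 5/8 with slerp weights a = sin((1−f)δ)/sin δ ≈ 0.513, b = sin(fδ)/sin δ ≈ 0.783.
p = a·p₁ + b·p₂ ≈ (-0.591, 0.154, 0.792); φ = arcsin(p_z) ≈ 52.39°, λ = atan2(p_y, p_x) ≈ 165.41°.

≈ 52°N, 165°E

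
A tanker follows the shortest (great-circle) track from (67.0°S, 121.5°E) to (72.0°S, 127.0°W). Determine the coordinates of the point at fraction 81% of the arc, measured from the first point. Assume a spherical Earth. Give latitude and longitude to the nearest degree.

≈ (76°S, 145°W)

The haversine formula gives a central angle δ ≈ 0.590 rad (33.8°) between the endpoints.
Interpolate at f = 0.81 with slerp weights a = sin((1−f)δ)/sin δ ≈ 0.201, b = sin(fδ)/sin δ ≈ 0.827.
p = a·p₁ + b·p₂ ≈ (-0.195, -0.137, -0.971); φ = arcsin(p_z) ≈ -76.22°, λ = atan2(p_y, p_x) ≈ -144.87°.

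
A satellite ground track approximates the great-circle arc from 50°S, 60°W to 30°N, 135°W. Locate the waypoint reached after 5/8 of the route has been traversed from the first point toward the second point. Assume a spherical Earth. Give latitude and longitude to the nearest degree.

Convert each endpoint to a unit vector on the sphere (x = cos φ cos λ, y = cos φ sin λ, z = sin φ).
The central angle between the endpoints is δ = arccos(p₁·p₂) ≈ 1.812 rad (103.8°).
Interpolate at f = 5/8 with slerp weights a = sin((1−f)δ)/sin δ ≈ 0.647, b = sin(fδ)/sin δ ≈ 0.933.
p = a·p₁ + b·p₂ ≈ (-0.363, -0.931, -0.030); φ = arcsin(p_z) ≈ -1.69°, λ = atan2(p_y, p_x) ≈ -111.30°.

≈ 2°S, 111°W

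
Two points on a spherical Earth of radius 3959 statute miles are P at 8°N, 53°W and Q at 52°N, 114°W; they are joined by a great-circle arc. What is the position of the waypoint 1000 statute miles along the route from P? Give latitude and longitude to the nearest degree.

≈ 20°N, 62°W

Convert each endpoint to a unit vector on the sphere (x = cos φ cos λ, y = cos φ sin λ, z = sin φ).
The central angle between the endpoints is δ = arccos(p₁·p₂) ≈ 1.154 rad (66.1°). The total great-circle distance is δ·R ≈ 1.154 × 3959 ≈ 4567 mi, so the target fraction is f = 1000/4567 ≈ 0.219.
Interpolate at f ≈ 0.219 with slerp weights a = sin((1−f)δ)/sin δ ≈ 0.857, b = sin(fδ)/sin δ ≈ 0.273.
p = a·p₁ + b·p₂ ≈ (0.443, -0.832, 0.335); φ = arcsin(p_z) ≈ 19.56°, λ = atan2(p_y, p_x) ≈ -61.99°.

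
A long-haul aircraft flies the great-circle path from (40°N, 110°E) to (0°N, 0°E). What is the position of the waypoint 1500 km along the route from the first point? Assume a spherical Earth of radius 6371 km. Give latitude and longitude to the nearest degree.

≈ (42°N, 92°E)

From cos δ = sin φ₁ sin φ₂ + cos φ₁ cos φ₂ cos Δλ, the central angle is δ ≈ 1.836 rad (105.2°). The total great-circle distance is δ·R ≈ 1.836 × 6371 ≈ 11696 km, so the target fraction is f = 1500/11696 ≈ 0.128.
Interpolate at f ≈ 0.128 with slerp weights a = sin((1−f)δ)/sin δ ≈ 1.036, b = sin(fδ)/sin δ ≈ 0.242.
p = a·p₁ + b·p₂ ≈ (-0.030, 0.746, 0.666); φ = arcsin(p_z) ≈ 41.74°, λ = atan2(p_y, p_x) ≈ 92.28°.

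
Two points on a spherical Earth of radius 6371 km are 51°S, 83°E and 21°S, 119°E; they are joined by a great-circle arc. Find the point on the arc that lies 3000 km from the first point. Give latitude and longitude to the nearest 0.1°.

≈ 32.4°S, 109.7°E

Convert each endpoint to a unit vector on the sphere (x = cos φ cos λ, y = cos φ sin λ, z = sin φ).
The central angle between the endpoints is δ = arccos(p₁·p₂) ≈ 0.717 rad (41.1°). The total great-circle distance is δ·R ≈ 0.717 × 6371 ≈ 4568 km, so the target fraction is f = 3000/4568 ≈ 0.657.
Interpolate at f ≈ 0.657 with slerp weights a = sin((1−f)δ)/sin δ ≈ 0.371, b = sin(fδ)/sin δ ≈ 0.690.
p = a·p₁ + b·p₂ ≈ (-0.284, 0.795, -0.536); φ = arcsin(p_z) ≈ -32.38°, λ = atan2(p_y, p_x) ≈ 109.66°.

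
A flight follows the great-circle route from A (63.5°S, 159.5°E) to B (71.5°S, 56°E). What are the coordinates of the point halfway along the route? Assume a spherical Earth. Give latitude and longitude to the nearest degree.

≈ (75°S, 120°E)

Convert each endpoint to a unit vector on the sphere (x = cos φ cos λ, y = cos φ sin λ, z = sin φ).
The central angle between the endpoints is δ = arccos(p₁·p₂) ≈ 0.617 rad (35.3°).
Interpolate at f = 1/2 with slerp weights a = sin((1−f)δ)/sin δ ≈ 0.525, b = sin(fδ)/sin δ ≈ 0.525.
p = a·p₁ + b·p₂ ≈ (-0.126, 0.220, -0.967); φ = arcsin(p_z) ≈ -75.31°, λ = atan2(p_y, p_x) ≈ 119.84°.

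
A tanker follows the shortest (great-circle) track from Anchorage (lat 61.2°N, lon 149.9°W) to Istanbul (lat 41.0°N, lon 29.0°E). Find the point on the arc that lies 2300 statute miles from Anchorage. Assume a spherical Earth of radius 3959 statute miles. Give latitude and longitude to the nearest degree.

≈ lat 85°N, lon 24°E

The haversine formula gives a central angle δ ≈ 1.358 rad (77.8°) between the endpoints. The total great-circle distance is δ·R ≈ 1.358 × 3959 ≈ 5376 mi, so the target fraction is f = 2300/5376 ≈ 0.428.
Interpolate at f ≈ 0.428 with slerp weights a = sin((1−f)δ)/sin δ ≈ 0.717, b = sin(fδ)/sin δ ≈ 0.562.
p = a·p₁ + b·p₂ ≈ (0.072, 0.032, 0.997); φ = arcsin(p_z) ≈ 85.49°, λ = atan2(p_y, p_x) ≈ 24.16°.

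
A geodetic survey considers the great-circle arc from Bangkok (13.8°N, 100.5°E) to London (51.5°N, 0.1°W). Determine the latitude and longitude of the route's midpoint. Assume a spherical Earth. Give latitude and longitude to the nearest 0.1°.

≈ 44.1°N, 65.0°E

Convert each endpoint to a unit vector on the sphere (x = cos φ cos λ, y = cos φ sin λ, z = sin φ).
The central angle between the endpoints is δ = arccos(p₁·p₂) ≈ 1.495 rad (85.7°).
Interpolate at f = 1/2 with slerp weights a = sin((1−f)δ)/sin δ ≈ 0.682, b = sin(fδ)/sin δ ≈ 0.682.
p = a·p₁ + b·p₂ ≈ (0.304, 0.650, 0.696); φ = arcsin(p_z) ≈ 44.13°, λ = atan2(p_y, p_x) ≈ 64.96°.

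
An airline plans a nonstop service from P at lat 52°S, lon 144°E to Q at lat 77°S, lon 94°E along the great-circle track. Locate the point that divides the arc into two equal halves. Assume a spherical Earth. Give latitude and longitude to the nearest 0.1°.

≈ lat 66.1°S, lon 131.2°E

From cos δ = sin φ₁ sin φ₂ + cos φ₁ cos φ₂ cos Δλ, the central angle is δ ≈ 0.542 rad (31.0°).
Interpolate at f = 1/2 with slerp weights a = sin((1−f)δ)/sin δ ≈ 0.519, b = sin(fδ)/sin δ ≈ 0.519.
p = a·p₁ + b·p₂ ≈ (-0.267, 0.304, -0.915); φ = arcsin(p_z) ≈ -66.14°, λ = atan2(p_y, p_x) ≈ 131.23°.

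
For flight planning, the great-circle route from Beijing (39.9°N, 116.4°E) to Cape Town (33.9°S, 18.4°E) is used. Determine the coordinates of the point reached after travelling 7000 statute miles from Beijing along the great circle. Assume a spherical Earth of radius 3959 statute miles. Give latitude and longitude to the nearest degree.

≈ 25°S, 33°E

Write both endpoints as unit vectors p₁, p₂ with components (cos φ cos λ, cos φ sin λ, sin φ).
The central angle between the endpoints is δ = arccos(p₁·p₂) ≈ 2.034 rad (116.5°). The total great-circle distance is δ·R ≈ 2.034 × 3959 ≈ 8051 mi, so the target fraction is f = 7000/8051 ≈ 0.869.
Interpolate at f ≈ 0.869 with slerp weights a = sin((1−f)δ)/sin δ ≈ 0.293, b = sin(fδ)/sin δ ≈ 1.096.
p = a·p₁ + b·p₂ ≈ (0.763, 0.489, -0.423); φ = arcsin(p_z) ≈ -25.04°, λ = atan2(p_y, p_x) ≈ 32.63°.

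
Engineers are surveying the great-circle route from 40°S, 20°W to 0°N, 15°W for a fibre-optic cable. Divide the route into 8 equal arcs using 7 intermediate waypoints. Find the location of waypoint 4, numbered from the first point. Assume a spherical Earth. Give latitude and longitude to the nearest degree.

≈ 20°S, 17°W

From cos δ = sin φ₁ sin φ₂ + cos φ₁ cos φ₂ cos Δλ, the central angle is δ ≈ 0.703 rad (40.3°).
Interpolate at f = 4/8 with slerp weights a = sin((1−f)δ)/sin δ ≈ 0.533, b = sin(fδ)/sin δ ≈ 0.533.
p = a·p₁ + b·p₂ ≈ (0.898, -0.277, -0.342); φ = arcsin(p_z) ≈ -20.02°, λ = atan2(p_y, p_x) ≈ -17.17°.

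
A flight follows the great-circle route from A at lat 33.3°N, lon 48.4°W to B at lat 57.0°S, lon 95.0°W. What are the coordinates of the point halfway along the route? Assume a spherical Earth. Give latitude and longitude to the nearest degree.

≈ lat 13°S, lon 67°W

The haversine formula gives a central angle δ ≈ 1.719 rad (98.5°) between the endpoints.
Interpolate at f = 1/2 with slerp weights a = sin((1−f)δ)/sin δ ≈ 0.766, b = sin(fδ)/sin δ ≈ 0.766.
p = a·p₁ + b·p₂ ≈ (0.389, -0.894, -0.222); φ = arcsin(p_z) ≈ -12.82°, λ = atan2(p_y, p_x) ≈ -66.51°.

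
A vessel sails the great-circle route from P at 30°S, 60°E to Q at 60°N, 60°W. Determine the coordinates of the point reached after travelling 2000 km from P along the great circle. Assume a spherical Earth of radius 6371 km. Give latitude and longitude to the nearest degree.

≈ 15°S, 50°E

Write both endpoints as unit vectors p₁, p₂ with components (cos φ cos λ, cos φ sin λ, sin φ).
The central angle between the endpoints is δ = arccos(p₁·p₂) ≈ 2.278 rad (130.5°). The total great-circle distance is δ·R ≈ 2.278 × 6371 ≈ 14512 km, so the target fraction is f = 2000/14512 ≈ 0.138.
Interpolate at f ≈ 0.138 with slerp weights a = sin((1−f)δ)/sin δ ≈ 1.215, b = sin(fδ)/sin δ ≈ 0.406.
p = a·p₁ + b·p₂ ≈ (0.628, 0.735, -0.256); φ = arcsin(p_z) ≈ -14.82°, λ = atan2(p_y, p_x) ≈ 49.52°.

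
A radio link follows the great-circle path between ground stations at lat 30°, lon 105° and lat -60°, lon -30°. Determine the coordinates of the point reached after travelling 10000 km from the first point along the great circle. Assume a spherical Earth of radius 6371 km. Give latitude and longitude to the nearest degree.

Convert each endpoint to a unit vector on the sphere (x = cos φ cos λ, y = cos φ sin λ, z = sin φ).
The central angle between the endpoints is δ = arccos(p₁·p₂) ≈ 2.403 rad (137.7°). The total great-circle distance is δ·R ≈ 2.403 × 6371 ≈ 15307 km, so the target fraction is f = 10000/15307 ≈ 0.653.
Interpolate at f ≈ 0.653 with slerp weights a = sin((1−f)δ)/sin δ ≈ 1.099, b = sin(fδ)/sin δ ≈ 1.485.
p = a·p₁ + b·p₂ ≈ (0.397, 0.548, -0.737); φ = arcsin(p_z) ≈ -47.43°, λ = atan2(p_y, p_x) ≈ 54.10°.

≈ lat -47°, lon 54°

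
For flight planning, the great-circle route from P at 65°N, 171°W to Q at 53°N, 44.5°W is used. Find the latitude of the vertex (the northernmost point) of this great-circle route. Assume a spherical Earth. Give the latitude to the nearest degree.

≈ 76°N

The great circle lies in the plane with unit normal n̂ = (p₁ × p₂)/|p₁ × p₂|.
Here n̂_z ≈ +0.249; the vertex latitude is φ_max = arccos|n̂_z| ≈ 75.6°.
Check via Clairaut: cos φ_max = |cos φ₁| · sin C = cos(65.0°)·sin(36.2°) ≈ 0.249, again giving ≈ 75.6°.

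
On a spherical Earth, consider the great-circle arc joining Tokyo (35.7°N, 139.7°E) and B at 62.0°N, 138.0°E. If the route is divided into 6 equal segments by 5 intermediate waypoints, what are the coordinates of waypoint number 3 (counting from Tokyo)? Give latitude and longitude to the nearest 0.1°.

≈ 48.9°N, 139.1°E

Convert each endpoint to a unit vector on the sphere (x = cos φ cos λ, y = cos φ sin λ, z = sin φ).
The central angle between the endpoints is δ = arccos(p₁·p₂) ≈ 0.459 rad (26.3°).
Interpolate at f = 3/6 with slerp weights a = sin((1−f)δ)/sin δ ≈ 0.513, b = sin(fδ)/sin δ ≈ 0.513.
p = a·p₁ + b·p₂ ≈ (-0.497, 0.431, 0.753); φ = arcsin(p_z) ≈ 48.85°, λ = atan2(p_y, p_x) ≈ 139.08°.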